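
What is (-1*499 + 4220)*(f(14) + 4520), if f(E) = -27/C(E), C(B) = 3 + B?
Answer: 285821173/17 ≈ 1.6813e+7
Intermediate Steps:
f(E) = -27/(3 + E)
(-1*499 + 4220)*(f(14) + 4520) = (-1*499 + 4220)*(-27/(3 + 14) + 4520) = (-499 + 4220)*(-27/17 + 4520) = 3721*(-27*1/17 + 4520) = 3721*(-27/17 + 4520) = 3721*(76813/17) = 285821173/17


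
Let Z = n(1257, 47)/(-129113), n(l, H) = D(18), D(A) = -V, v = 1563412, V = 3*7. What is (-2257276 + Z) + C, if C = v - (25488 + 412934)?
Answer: -146192842297/129113 ≈ -1.1323e+6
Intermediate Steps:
V = 21
D(A) = -21 (D(A) = -1*21 = -21)
n(l, H) = -21
Z = 21/129113 (Z = -21/(-129113) = -21*(-1/129113) = 21/129113 ≈ 0.00016265)
C = 1124990 (C = 1563412 - (25488 + 412934) = 1563412 - 1*438422 = 1563412 - 438422 = 1124990)
(-2257276 + Z) + C = (-2257276 + 21/129113) + 1124990 = -291443676167/129113 + 1124990 = -146192842297/129113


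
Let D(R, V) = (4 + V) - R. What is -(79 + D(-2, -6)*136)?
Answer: -79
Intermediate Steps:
D(R, V) = 4 + V - R
-(79 + D(-2, -6)*136) = -(79 + (4 - 6 - 1*(-2))*136) = -(79 + (4 - 6 + 2)*136) = -(79 + 0*136) = -(79 + 0) = -1*79 = -79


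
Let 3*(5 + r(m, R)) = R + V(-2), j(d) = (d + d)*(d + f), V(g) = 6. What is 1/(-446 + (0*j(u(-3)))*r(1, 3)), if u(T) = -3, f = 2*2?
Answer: -1/446 ≈ -0.0022422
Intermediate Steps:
f = 4
j(d) = 2*d*(4 + d) (j(d) = (d + d)*(d + 4) = (2*d)*(4 + d) = 2*d*(4 + d))
r(m, R) = -3 + R/3 (r(m, R) = -5 + (R + 6)/3 = -5 + (6 + R)/3 = -5 + (2 + R/3) = -3 + R/3)
1/(-446 + (0*j(u(-3)))*r(1, 3)) = 1/(-446 + (0*(2*(-3)*(4 - 3)))*(-3 + (⅓)*3)) = 1/(-446 + (0*(2*(-3)*1))*(-3 + 1)) = 1/(-446 + (0*(-6))*(-2)) = 1/(-446 + 0*(-2)) = 1/(-446 + 0) = 1/(-446) = -1/446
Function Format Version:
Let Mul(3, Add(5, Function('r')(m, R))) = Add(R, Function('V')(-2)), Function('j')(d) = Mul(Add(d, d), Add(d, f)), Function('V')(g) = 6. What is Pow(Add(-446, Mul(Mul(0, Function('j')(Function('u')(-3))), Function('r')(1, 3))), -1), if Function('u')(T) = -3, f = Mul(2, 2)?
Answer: Rational(-1, 446) ≈ -0.0022422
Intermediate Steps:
f = 4
Function('j')(d) = Mul(2, d, Add(4, d)) (Function('j')(d) = Mul(Add(d, d), Add(d, 4)) = Mul(Mul(2, d), Add(4, d)) = Mul(2, d, Add(4, d)))
Function('r')(m, R) = Add(-3, Mul(Rational(1, 3), R)) (Function('r')(m, R) = Add(-5, Mul(Rational(1, 3), Add(R, 6))) = Add(-5, Mul(Rational(1, 3), Add(6, R))) = Add(-5, Add(2, Mul(Rational(1, 3), R))) = Add(-3, Mul(Rational(1, 3), R)))
Pow(Add(-446, Mul(Mul(0, Function('j')(Function('u')(-3))), Function('r')(1, 3))), -1) = Pow(Add(-446, Mul(Mul(0, Mul(2, -3, Add(4, -3))), Add(-3, Mul(Rational(1, 3), 3)))), -1) = Pow(Add(-446, Mul(Mul(0, Mul(2, -3, 1)), Add(-3, 1))), -1) = Pow(Add(-446, Mul(Mul(0, -6), -2)), -1) = Pow(Add(-446, Mul(0, -2)), -1) = Pow(Add(-446, 0), -1) = Pow(-446, -1) = Rational(-1, 446)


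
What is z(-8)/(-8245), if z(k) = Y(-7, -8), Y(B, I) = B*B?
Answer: -49/8245 ≈ -0.0059430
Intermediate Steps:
Y(B, I) = B²
z(k) = 49 (z(k) = (-7)² = 49)
z(-8)/(-8245) = 49/(-8245) = 49*(-1/8245) = -49/8245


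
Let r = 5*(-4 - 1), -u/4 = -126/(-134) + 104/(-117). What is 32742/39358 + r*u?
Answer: 70876613/11866437 ≈ 5.9729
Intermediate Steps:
u = -124/603 (u = -4*(-126/(-134) + 104/(-117)) = -4*(-126*(-1/134) + 104*(-1/117)) = -4*(63/67 - 8/9) = -4*31/603 = -124/603 ≈ -0.20564)
r = -25 (r = 5*(-5) = -25)
32742/39358 + r*u = 32742/39358 - 25*(-124/603) = 32742*(1/39358) + 3100/603 = 16371/19679 + 3100/603 = 70876613/11866437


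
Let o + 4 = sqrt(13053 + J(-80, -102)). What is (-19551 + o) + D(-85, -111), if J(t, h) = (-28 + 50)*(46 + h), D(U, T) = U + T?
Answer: -19751 + sqrt(11821) ≈ -19642.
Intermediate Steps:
D(U, T) = T + U
J(t, h) = 1012 + 22*h (J(t, h) = 22*(46 + h) = 1012 + 22*h)
o = -4 + sqrt(11821) (o = -4 + sqrt(13053 + (1012 + 22*(-102))) = -4 + sqrt(13053 + (1012 - 2244)) = -4 + sqrt(13053 - 1232) = -4 + sqrt(11821) ≈ 104.72)
(-19551 + o) + D(-85, -111) = (-19551 + (-4 + sqrt(11821))) + (-111 - 85) = (-19555 + sqrt(11821)) - 196 = -19751 + sqrt(11821)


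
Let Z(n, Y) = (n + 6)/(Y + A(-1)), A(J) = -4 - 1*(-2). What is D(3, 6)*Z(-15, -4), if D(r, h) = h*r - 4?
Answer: 21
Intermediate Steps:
A(J) = -2 (A(J) = -4 + 2 = -2)
D(r, h) = -4 + h*r
Z(n, Y) = (6 + n)/(-2 + Y) (Z(n, Y) = (n + 6)/(Y - 2) = (6 + n)/(-2 + Y))
D(3, 6)*Z(-15, -4) = (-4 + 6*3)*((6 - 15)/(-2 - 4)) = (-4 + 18)*(-9/(-6)) = 14*(-⅙*(-9)) = 14*(3/2) = 21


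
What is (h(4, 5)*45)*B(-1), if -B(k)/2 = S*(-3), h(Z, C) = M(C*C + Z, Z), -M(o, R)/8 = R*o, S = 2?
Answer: -501120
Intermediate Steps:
M(o, R) = -8*R*o
h(Z, C) = -8*Z*(Z + C²) (h(Z, C) = -8*Z*(C*C + Z) = -8*Z*(C² + Z) = -8*Z*(Z + C²))
B(k) = 12 (B(k) = -4*(-3) = -2*(-6) = 12)
(h(4, 5)*45)*B(-1) = (-8*4*(4 + 5²)*45)*12 = (-8*4*(4 + 25)*45)*12 = (-8*4*29*45)*12 = -928*45*12 = -41760*12 = -501120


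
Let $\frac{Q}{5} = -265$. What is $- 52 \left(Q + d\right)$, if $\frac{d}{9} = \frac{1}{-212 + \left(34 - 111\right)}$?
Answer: $\frac{19912568}{289} \approx 68902.0$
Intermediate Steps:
$Q = -1325$ ($Q = 5 \left(-265\right) = -1325$)
$d = - \frac{9}{289}$ ($d = \frac{9}{-212 + \left(34 - 111\right)} = \frac{9}{-212 - 77} = \frac{9}{-289} = 9 \left(- \frac{1}{289}\right) = - \frac{9}{289} \approx -0.031142$)
$- 52 \left(Q + d\right) = - 52 \left(-1325 - \frac{9}{289}\right) = \left(-52\right) \left(- \frac{382934}{289}\right) = \frac{19912568}{289}$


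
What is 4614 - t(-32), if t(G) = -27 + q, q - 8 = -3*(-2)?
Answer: 4627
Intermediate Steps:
q = 14 (q = 8 - 3*(-2) = 8 + 6 = 14)
t(G) = -13 (t(G) = -27 + 14 = -13)
4614 - t(-32) = 4614 - 1*(-13) = 4614 + 13 = 4627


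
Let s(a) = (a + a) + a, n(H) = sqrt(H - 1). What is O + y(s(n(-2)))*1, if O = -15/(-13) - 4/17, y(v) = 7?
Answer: 1750/221 ≈ 7.9185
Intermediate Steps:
n(H) = sqrt(-1 + H)
s(a) = 3*a (s(a) = 2*a + a = 3*a)
O = 203/221 (O = -15*(-1/13) - 4*1/17 = 15/13 - 4/17 = 203/221 ≈ 0.91855)
O + y(s(n(-2)))*1 = 203/221 + 7*1 = 203/221 + 7 = 1750/221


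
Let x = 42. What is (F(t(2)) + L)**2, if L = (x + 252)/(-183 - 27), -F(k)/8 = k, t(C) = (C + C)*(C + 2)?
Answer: 418609/25 ≈ 16744.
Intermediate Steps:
t(C) = 2*C*(2 + C) (t(C) = (2*C)*(2 + C) = 2*C*(2 + C))
F(k) = -8*k
L = -7/5 (L = (42 + 252)/(-183 - 27) = 294/(-210) = 294*(-1/210) = -7/5 ≈ -1.4000)
(F(t(2)) + L)**2 = (-16*2*(2 + 2) - 7/5)**2 = (-16*2*4 - 7/5)**2 = (-8*16 - 7/5)**2 = (-128 - 7/5)**2 = (-647/5)**2 = 418609/25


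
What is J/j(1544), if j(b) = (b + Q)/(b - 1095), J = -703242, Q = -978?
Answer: -157877829/283 ≈ -5.5787e+5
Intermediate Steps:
j(b) = (-978 + b)/(-1095 + b) (j(b) = (b - 978)/(b - 1095) = (-978 + b)/(-1095 + b))
J/j(1544) = -703242*(-1095 + 1544)/(-978 + 1544) = -703242/(566/449) = -703242/((1/449)*566) = -703242/566/449 = -703242*449/566 = -157877829/283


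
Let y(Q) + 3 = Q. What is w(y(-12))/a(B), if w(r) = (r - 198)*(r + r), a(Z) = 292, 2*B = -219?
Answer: 3195/146 ≈ 21.884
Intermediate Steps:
B = -219/2 (B = (½)*(-219) = -219/2 ≈ -109.50)
y(Q) = -3 + Q
w(r) = 2*r*(-198 + r) (w(r) = (-198 + r)*(2*r) = 2*r*(-198 + r))
w(y(-12))/a(B) = (2*(-3 - 12)*(-198 + (-3 - 12)))/292 = (2*(-15)*(-198 - 15))*(1/292) = (2*(-15)*(-213))*(1/292) = 6390*(1/292) = 3195/146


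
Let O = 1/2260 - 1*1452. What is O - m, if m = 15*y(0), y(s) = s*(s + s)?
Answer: -3281519/2260 ≈ -1452.0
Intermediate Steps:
O = -3281519/2260 (O = 1/2260 - 1452 = -3281519/2260 ≈ -1452.0)
y(s) = 2*s² (y(s) = s*(2*s) = 2*s²)
m = 0 (m = 15*(2*0²) = 15*(2*0) = 15*0 = 0)
O - m = -3281519/2260 - 1*0 = -3281519/2260 + 0 = -3281519/2260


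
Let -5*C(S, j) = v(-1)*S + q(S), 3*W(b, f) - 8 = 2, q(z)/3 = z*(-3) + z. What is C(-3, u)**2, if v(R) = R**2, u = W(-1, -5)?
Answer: 9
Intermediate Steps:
q(z) = -6*z (q(z) = 3*(z*(-3) + z) = 3*(-3*z + z) = 3*(-2*z) = -6*z)
W(b, f) = 10/3 (W(b, f) = 8/3 + (1/3)*2 = 8/3 + 2/3 = 10/3)
u = 10/3 ≈ 3.3333
C(S, j) = S (C(S, j) = -((-1)**2*S - 6*S)/5 = -(1*S - 6*S)/5 = -(S - 6*S)/5 = -(-1)*S = S)
C(-3, u)**2 = (-3)**2 = 9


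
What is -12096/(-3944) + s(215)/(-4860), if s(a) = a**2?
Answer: -3088121/479196 ≈ -6.4444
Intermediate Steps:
-12096/(-3944) + s(215)/(-4860) = -12096/(-3944) + 215**2/(-4860) = -12096*(-1/3944) + 46225*(-1/4860) = 1512/493 - 9245/972 = -3088121/479196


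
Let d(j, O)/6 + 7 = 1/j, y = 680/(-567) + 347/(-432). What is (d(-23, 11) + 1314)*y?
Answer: -29521375/11592 ≈ -2546.7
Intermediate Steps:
y = -18167/9072 (y = 680*(-1/567) + 347*(-1/432) = -680/567 - 347/432 = -18167/9072 ≈ -2.0025)
d(j, O) = -42 + 6/j
(d(-23, 11) + 1314)*y = ((-42 + 6/(-23)) + 1314)*(-18167/9072) = ((-42 + 6*(-1/23)) + 1314)*(-18167/9072) = ((-42 - 6/23) + 1314)*(-18167/9072) = (-972/23 + 1314)*(-18167/9072) = (29250/23)*(-18167/9072) = -29521375/11592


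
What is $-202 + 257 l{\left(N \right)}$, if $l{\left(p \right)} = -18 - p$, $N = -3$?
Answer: $-4057$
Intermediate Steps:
$-202 + 257 l{\left(N \right)} = -202 + 257 \left(-18 - -3\right) = -202 + 257 \left(-18 + 3\right) = -202 + 257 \left(-15\right) = -202 - 3855 = -4057$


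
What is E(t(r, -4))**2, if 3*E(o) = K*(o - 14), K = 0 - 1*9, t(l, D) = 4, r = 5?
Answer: 900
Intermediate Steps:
K = -9 (K = 0 - 9 = -9)
E(o) = 42 - 3*o (E(o) = (-9*(o - 14))/3 = (-9*(-14 + o))/3 = (126 - 9*o)/3 = 42 - 3*o)
E(t(r, -4))**2 = (42 - 3*4)**2 = (42 - 12)**2 = 30**2 = 900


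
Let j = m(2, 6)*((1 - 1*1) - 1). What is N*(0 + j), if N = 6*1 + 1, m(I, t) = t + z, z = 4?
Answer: -70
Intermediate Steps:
m(I, t) = 4 + t (m(I, t) = t + 4 = 4 + t)
j = -10 (j = (4 + 6)*((1 - 1*1) - 1) = 10*((1 - 1) - 1) = 10*(0 - 1) = 10*(-1) = -10)
N = 7 (N = 6 + 1 = 7)
N*(0 + j) = 7*(0 - 10) = 7*(-10) = -70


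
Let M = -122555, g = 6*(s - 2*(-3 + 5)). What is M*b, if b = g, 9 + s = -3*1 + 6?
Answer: 7353300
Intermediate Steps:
s = -6 (s = -9 + (-3*1 + 6) = -9 + (-3 + 6) = -9 + 3 = -6)
g = -60 (g = 6*(-6 - 2*(-3 + 5)) = 6*(-6 - 2*2) = 6*(-6 - 4) = 6*(-10) = -60)
b = -60
M*b = -122555*(-60) = 7353300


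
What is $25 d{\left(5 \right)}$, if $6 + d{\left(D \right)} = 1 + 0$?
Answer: $-125$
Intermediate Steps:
$d{\left(D \right)} = -5$ ($d{\left(D \right)} = -6 + \left(1 + 0\right) = -6 + 1 = -5$)
$25 d{\left(5 \right)} = 25 \left(-5\right) = -125$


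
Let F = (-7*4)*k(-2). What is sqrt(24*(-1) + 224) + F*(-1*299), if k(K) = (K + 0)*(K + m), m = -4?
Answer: 100464 + 10*sqrt(2) ≈ 1.0048e+5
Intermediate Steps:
k(K) = K*(-4 + K) (k(K) = (K + 0)*(K - 4) = K*(-4 + K))
F = -336 (F = (-7*4)*(-2*(-4 - 2)) = -(-56)*(-6) = -28*12 = -336)
sqrt(24*(-1) + 224) + F*(-1*299) = sqrt(24*(-1) + 224) - (-336)*299 = sqrt(-24 + 224) - 336*(-299) = sqrt(200) + 100464 = 10*sqrt(2) + 100464 = 100464 + 10*sqrt(2)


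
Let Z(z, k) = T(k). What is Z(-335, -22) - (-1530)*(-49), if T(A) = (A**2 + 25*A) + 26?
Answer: -75010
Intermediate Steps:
T(A) = 26 + A**2 + 25*A
Z(z, k) = 26 + k**2 + 25*k
Z(-335, -22) - (-1530)*(-49) = (26 + (-22)**2 + 25*(-22)) - (-1530)*(-49) = (26 + 484 - 550) - 1*74970 = -40 - 74970 = -75010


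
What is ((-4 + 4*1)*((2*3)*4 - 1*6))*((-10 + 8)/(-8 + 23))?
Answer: 0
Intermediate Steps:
((-4 + 4*1)*((2*3)*4 - 1*6))*((-10 + 8)/(-8 + 23)) = ((-4 + 4)*(6*4 - 6))*(-2/15) = (0*(24 - 6))*(-2*1/15) = (0*18)*(-2/15) = 0*(-2/15) = 0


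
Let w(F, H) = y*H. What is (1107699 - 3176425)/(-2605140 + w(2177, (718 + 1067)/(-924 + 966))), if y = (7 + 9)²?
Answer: 1034363/1297130 ≈ 0.79742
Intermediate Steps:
y = 256 (y = 16² = 256)
w(F, H) = 256*H
(1107699 - 3176425)/(-2605140 + w(2177, (718 + 1067)/(-924 + 966))) = (1107699 - 3176425)/(-2605140 + 256*((718 + 1067)/(-924 + 966))) = -2068726/(-2605140 + 256*(1785/42)) = -2068726/(-2605140 + 256*(1785*(1/42))) = -2068726/(-2605140 + 256*(85/2)) = -2068726/(-2605140 + 10880) = -2068726/(-2594260) = -2068726*(-1/2594260) = 1034363/1297130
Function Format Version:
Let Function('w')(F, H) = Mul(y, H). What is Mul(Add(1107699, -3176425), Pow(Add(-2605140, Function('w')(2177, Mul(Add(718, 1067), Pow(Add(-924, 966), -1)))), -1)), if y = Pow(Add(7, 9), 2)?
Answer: Rational(1034363, 1297130) ≈ 0.79742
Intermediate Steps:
y = 256 (y = Pow(16, 2) = 256)
Function('w')(F, H) = Mul(256, H)
Mul(Add(1107699, -3176425), Pow(Add(-2605140, Function('w')(2177, Mul(Add(718, 1067), Pow(Add(-924, 966), -1)))), -1)) = Mul(Add(1107699, -3176425), Pow(Add(-2605140, Mul(256, Mul(Add(718, 1067), Pow(Add(-924, 966), -1)))), -1)) = Mul(-2068726, Pow(Add(-2605140, Mul(256, Mul(1785, Pow(42, -1)))), -1)) = Mul(-2068726, Pow(Add(-2605140, Mul(256, Mul(1785, Rational(1, 42)))), -1)) = Mul(-2068726, Pow(Add(-2605140, Mul(256, Rational(85, 2))), -1)) = Mul(-2068726, Pow(Add(-2605140, 10880), -1)) = Mul(-2068726, Pow(-2594260, -1)) = Mul(-2068726, Rational(-1, 2594260)) = Rational(1034363, 1297130)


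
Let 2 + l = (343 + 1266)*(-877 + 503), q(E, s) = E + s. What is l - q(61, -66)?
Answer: -601763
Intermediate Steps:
l = -601768 (l = -2 + (343 + 1266)*(-877 + 503) = -2 + 1609*(-374) = -2 - 601766 = -601768)
l - q(61, -66) = -601768 - (61 - 66) = -601768 - 1*(-5) = -601768 + 5 = -601763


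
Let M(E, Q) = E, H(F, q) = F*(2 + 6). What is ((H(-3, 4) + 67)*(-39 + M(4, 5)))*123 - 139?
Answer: -185254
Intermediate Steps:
H(F, q) = 8*F (H(F, q) = F*8 = 8*F)
((H(-3, 4) + 67)*(-39 + M(4, 5)))*123 - 139 = ((8*(-3) + 67)*(-39 + 4))*123 - 139 = ((-24 + 67)*(-35))*123 - 139 = (43*(-35))*123 - 139 = -1505*123 - 139 = -185115 - 139 = -185254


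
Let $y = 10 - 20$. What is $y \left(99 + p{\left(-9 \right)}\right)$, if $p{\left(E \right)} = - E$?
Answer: $-1080$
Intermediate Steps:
$y = -10$ ($y = 10 - 20 = -10$)
$y \left(99 + p{\left(-9 \right)}\right) = - 10 \left(99 - -9\right) = - 10 \left(99 + 9\right) = \left(-10\right) 108 = -1080$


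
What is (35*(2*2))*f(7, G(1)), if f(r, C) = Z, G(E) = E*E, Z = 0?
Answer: 0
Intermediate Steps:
G(E) = E²
f(r, C) = 0
(35*(2*2))*f(7, G(1)) = (35*(2*2))*0 = (35*4)*0 = 140*0 = 0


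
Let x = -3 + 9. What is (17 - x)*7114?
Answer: 78254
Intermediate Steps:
x = 6
(17 - x)*7114 = (17 - 1*6)*7114 = (17 - 6)*7114 = 11*7114 = 78254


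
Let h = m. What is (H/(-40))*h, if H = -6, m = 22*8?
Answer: 132/5 ≈ 26.400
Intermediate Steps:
m = 176
h = 176
(H/(-40))*h = (-6/(-40))*176 = -1/40*(-6)*176 = (3/20)*176 = 132/5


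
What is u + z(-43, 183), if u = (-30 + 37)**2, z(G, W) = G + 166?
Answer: 172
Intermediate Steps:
z(G, W) = 166 + G
u = 49 (u = 7**2 = 49)
u + z(-43, 183) = 49 + (166 - 43) = 49 + 123 = 172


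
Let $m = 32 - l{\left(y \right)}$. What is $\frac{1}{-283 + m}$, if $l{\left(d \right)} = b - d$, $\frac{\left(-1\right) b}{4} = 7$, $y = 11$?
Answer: $- \frac{1}{212} \approx -0.004717$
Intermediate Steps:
$b = -28$ ($b = \left(-4\right) 7 = -28$)
$l{\left(d \right)} = -28 - d$
$m = 71$ ($m = 32 - \left(-28 - 11\right) = 32 - -39 = 32 + 39 = 71$)
$\frac{1}{-283 + m} = \frac{1}{-283 + 71} = \frac{1}{-212} = - \frac{1}{212}$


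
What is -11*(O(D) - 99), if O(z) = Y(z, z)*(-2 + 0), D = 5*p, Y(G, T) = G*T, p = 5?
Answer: 14839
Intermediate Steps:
D = 25 (D = 5*5 = 25)
O(z) = -2*z² (O(z) = (z*z)*(-2 + 0) = z²*(-2) = -2*z²)
-11*(O(D) - 99) = -11*(-2*25² - 99) = -11*(-2*625 - 99) = -11*(-1250 - 99) = -11*(-1349) = 14839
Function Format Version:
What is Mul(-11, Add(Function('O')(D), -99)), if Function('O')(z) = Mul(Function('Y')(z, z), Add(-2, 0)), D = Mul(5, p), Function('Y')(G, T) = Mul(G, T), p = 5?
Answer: 14839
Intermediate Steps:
D = 25 (D = Mul(5, 5) = 25)
Function('O')(z) = Mul(-2, Pow(z, 2)) (Function('O')(z) = Mul(Mul(z, z), Add(-2, 0)) = Mul(Pow(z, 2), -2) = Mul(-2, Pow(z, 2)))
Mul(-11, Add(Function('O')(D), -99)) = Mul(-11, Add(Mul(-2, Pow(25, 2)), -99)) = Mul(-11, Add(Mul(-2, 625), -99)) = Mul(-11, Add(-1250, -99)) = Mul(-11, -1349) = 14839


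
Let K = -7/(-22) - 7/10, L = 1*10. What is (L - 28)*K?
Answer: 378/55 ≈ 6.8727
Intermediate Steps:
L = 10
K = -21/55 (K = -7*(-1/22) - 7*⅒ = 7/22 - 7/10 = -21/55 ≈ -0.38182)
(L - 28)*K = (10 - 28)*(-21/55) = -18*(-21/55) = 378/55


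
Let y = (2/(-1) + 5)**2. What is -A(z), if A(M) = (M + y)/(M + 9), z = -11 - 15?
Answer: -1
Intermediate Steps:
y = 9 (y = (2*(-1) + 5)**2 = (-2 + 5)**2 = 3**2 = 9)
z = -26
A(M) = 1 (A(M) = (M + 9)/(M + 9) = (9 + M)/(9 + M) = 1)
-A(z) = -1*1 = -1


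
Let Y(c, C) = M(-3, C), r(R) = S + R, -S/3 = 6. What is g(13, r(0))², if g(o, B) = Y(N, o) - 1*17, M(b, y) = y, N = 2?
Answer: 16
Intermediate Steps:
S = -18 (S = -3*6 = -18)
r(R) = -18 + R
Y(c, C) = C
g(o, B) = -17 + o (g(o, B) = o - 1*17 = o - 17 = -17 + o)
g(13, r(0))² = (-17 + 13)² = (-4)² = 16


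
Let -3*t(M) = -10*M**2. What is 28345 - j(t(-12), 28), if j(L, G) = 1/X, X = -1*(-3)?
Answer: 85034/3 ≈ 28345.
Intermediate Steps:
t(M) = 10*M**2/3 (t(M) = -(-10)*M**2/3 = 10*M**2/3)
X = 3
j(L, G) = 1/3
28345 - j(t(-12), 28) = 28345 - 1*1/3 = 28345 - 1/3 = 85034/3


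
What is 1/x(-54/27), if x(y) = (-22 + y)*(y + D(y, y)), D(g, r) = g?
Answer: 1/96 ≈ 0.010417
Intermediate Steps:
x(y) = 2*y*(-22 + y) (x(y) = (-22 + y)*(y + y) = (-22 + y)*(2*y) = 2*y*(-22 + y))
1/x(-54/27) = 1/(2*(-54/27)*(-22 - 54/27)) = 1/(2*(-54*1/27)*(-22 - 54*1/27)) = 1/(2*(-2)*(-22 - 2)) = 1/(2*(-2)*(-24)) = 1/96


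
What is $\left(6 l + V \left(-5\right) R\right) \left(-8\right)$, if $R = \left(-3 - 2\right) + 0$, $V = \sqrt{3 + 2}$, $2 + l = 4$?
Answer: $-96 - 200 \sqrt{5} \approx -543.21$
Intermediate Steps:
$l = 2$ ($l = -2 + 4 = 2$)
$V = \sqrt{5} \approx 2.2361$
$R = -5$ ($R = \left(-3 - 2\right) + 0 = -5 + 0 = -5$)
$\left(6 l + V \left(-5\right) R\right) \left(-8\right) = \left(6 \cdot 2 + \sqrt{5} \left(-5\right) \left(-5\right)\right) \left(-8\right) = \left(12 + - 5 \sqrt{5} \left(-5\right)\right) \left(-8\right) = \left(12 + 25 \sqrt{5}\right) \left(-8\right) = -96 - 200 \sqrt{5}$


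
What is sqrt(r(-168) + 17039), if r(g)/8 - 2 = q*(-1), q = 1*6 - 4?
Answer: sqrt(17039) ≈ 130.53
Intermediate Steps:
q = 2 (q = 6 - 4 = 2)
r(g) = 0 (r(g) = 16 + 8*(2*(-1)) = 16 + 8*(-2) = 16 - 16 = 0)
sqrt(r(-168) + 17039) = sqrt(0 + 17039) = sqrt(17039)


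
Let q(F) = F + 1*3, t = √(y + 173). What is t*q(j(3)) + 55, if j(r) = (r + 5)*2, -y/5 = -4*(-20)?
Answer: 55 + 19*I*√227 ≈ 55.0 + 286.26*I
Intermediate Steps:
y = -400 (y = -(-20)*(-20) = -5*80 = -400)
t = I*√227 (t = √(-400 + 173) = √(-227) = I*√227 ≈ 15.067*I)
j(r) = 10 + 2*r (j(r) = (5 + r)*2 = 10 + 2*r)
q(F) = 3 + F (q(F) = F + 3 = 3 + F)
t*q(j(3)) + 55 = (I*√227)*(3 + (10 + 2*3)) + 55 = (I*√227)*(3 + (10 + 6)) + 55 = (I*√227)*(3 + 16) + 55 = (I*√227)*19 + 55 = 19*I*√227 + 55 = 55 + 19*I*√227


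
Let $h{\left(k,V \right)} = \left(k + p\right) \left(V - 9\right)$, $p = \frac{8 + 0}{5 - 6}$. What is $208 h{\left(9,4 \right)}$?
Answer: $-1040$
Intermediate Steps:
$p = -8$ ($p = \frac{8}{-1} = 8 \left(-1\right) = -8$)
$h{\left(k,V \right)} = \left(-9 + V\right) \left(-8 + k\right)$ ($h{\left(k,V \right)} = \left(k - 8\right) \left(V - 9\right) = \left(-8 + k\right) \left(-9 + V\right) = \left(-9 + V\right) \left(-8 + k\right)$)
$208 h{\left(9,4 \right)} = 208 \left(72 - 81 - 32 + 4 \cdot 9\right) = 208 \left(72 - 81 - 32 + 36\right) = 208 \left(-5\right) = -1040$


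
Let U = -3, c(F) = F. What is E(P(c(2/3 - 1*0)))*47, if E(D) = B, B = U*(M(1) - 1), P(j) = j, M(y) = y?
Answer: 0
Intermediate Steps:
B = 0 (B = -3*(1 - 1) = -3*0 = 0)
E(D) = 0
E(P(c(2/3 - 1*0)))*47 = 0*47 = 0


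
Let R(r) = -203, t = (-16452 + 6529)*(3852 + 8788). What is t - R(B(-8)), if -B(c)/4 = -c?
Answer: -125426517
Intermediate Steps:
t = -125426720 (t = -9923*12640 = -125426720)
B(c) = 4*c (B(c) = -(-4)*c = 4*c)
t - R(B(-8)) = -125426720 - 1*(-203) = -125426720 + 203 = -125426517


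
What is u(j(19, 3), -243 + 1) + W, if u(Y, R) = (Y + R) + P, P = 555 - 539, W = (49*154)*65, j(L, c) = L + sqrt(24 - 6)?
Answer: 490283 + 3*sqrt(2) ≈ 4.9029e+5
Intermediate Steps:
j(L, c) = L + 3*sqrt(2) (j(L, c) = L + sqrt(18) = L + 3*sqrt(2))
W = 490490 (W = 7546*65 = 490490)
P = 16
u(Y, R) = 16 + R + Y (u(Y, R) = (Y + R) + 16 = (R + Y) + 16 = 16 + R + Y)
u(j(19, 3), -243 + 1) + W = (16 + (-243 + 1) + (19 + 3*sqrt(2))) + 490490 = (16 - 242 + (19 + 3*sqrt(2))) + 490490 = (-207 + 3*sqrt(2)) + 490490 = 490283 + 3*sqrt(2)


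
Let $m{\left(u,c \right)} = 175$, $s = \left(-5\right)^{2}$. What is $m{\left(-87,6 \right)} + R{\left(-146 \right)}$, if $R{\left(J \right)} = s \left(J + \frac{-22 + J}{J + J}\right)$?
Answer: $- \frac{252625}{73} \approx -3460.6$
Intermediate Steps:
$s = 25$
$R{\left(J \right)} = 25 J + \frac{25 \left(-22 + J\right)}{2 J}$ ($R{\left(J \right)} = 25 \left(J + \frac{-22 + J}{J + J}\right) = 25 \left(J + \frac{-22 + J}{2 J}\right) = 25 J + \frac{25 \left(-22 + J\right)}{2 J}$)
$m{\left(-87,6 \right)} + R{\left(-146 \right)} = 175 + \left(\frac{25}{2} - \frac{275}{-146} + 25 \left(-146\right)\right) = 175 - \frac{265400}{73} = - \frac{252625}{73}$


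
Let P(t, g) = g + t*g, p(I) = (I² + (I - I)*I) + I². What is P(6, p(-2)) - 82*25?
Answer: -1994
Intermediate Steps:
p(I) = 2*I² (p(I) = (I² + 0*I) + I² = (I² + 0) + I² = I² + I² = 2*I²)
P(t, g) = g + g*t
P(6, p(-2)) - 82*25 = (2*(-2)²)*(1 + 6) - 82*25 = (2*4)*7 - 2050 = 8*7 - 2050 = 56 - 2050 = -1994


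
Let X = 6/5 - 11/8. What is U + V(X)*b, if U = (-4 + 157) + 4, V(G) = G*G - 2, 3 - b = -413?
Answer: -33113/50 ≈ -662.26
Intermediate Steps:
b = 416 (b = 3 - 1*(-413) = 3 + 413 = 416)
X = -7/40 (X = 6*(⅕) - 11*⅛ = 6/5 - 11/8 = -7/40 ≈ -0.17500)
V(G) = -2 + G² (V(G) = G² - 2 = -2 + G²)
U = 157 (U = 153 + 4 = 157)
U + V(X)*b = 157 + (-2 + (-7/40)²)*416 = 157 + (-2 + 49/1600)*416 = 157 - 3151/1600*416 = 157 - 40963/50 = -33113/50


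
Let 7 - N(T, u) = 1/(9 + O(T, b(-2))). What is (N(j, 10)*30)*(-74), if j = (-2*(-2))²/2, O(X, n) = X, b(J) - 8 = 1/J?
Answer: -261960/17 ≈ -15409.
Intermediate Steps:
b(J) = 8 + 1/J
j = 8 (j = 4²*(½) = 16*(½) = 8)
N(T, u) = 7 - 1/(9 + T)
(N(j, 10)*30)*(-74) = (((62 + 7*8)/(9 + 8))*30)*(-74) = (((62 + 56)/17)*30)*(-74) = (((1/17)*118)*30)*(-74) = ((118/17)*30)*(-74) = (3540/17)*(-74) = -261960/17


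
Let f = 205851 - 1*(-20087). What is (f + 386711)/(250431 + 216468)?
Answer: 612649/466899 ≈ 1.3122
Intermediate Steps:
f = 225938 (f = 205851 + 20087 = 225938)
(f + 386711)/(250431 + 216468) = (225938 + 386711)/(250431 + 216468) = 612649/466899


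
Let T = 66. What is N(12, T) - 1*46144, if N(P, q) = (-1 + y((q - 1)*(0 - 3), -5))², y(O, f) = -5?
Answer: -46108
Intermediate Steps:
N(P, q) = 36 (N(P, q) = (-1 - 5)² = (-6)² = 36)
N(12, T) - 1*46144 = 36 - 1*46144 = 36 - 46144 = -46108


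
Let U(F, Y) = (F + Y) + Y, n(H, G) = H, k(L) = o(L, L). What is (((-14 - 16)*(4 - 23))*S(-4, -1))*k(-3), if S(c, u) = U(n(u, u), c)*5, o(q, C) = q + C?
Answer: 153900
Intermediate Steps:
o(q, C) = C + q
k(L) = 2*L (k(L) = L + L = 2*L)
U(F, Y) = F + 2*Y
S(c, u) = 5*u + 10*c (S(c, u) = (u + 2*c)*5 = 5*u + 10*c)
(((-14 - 16)*(4 - 23))*S(-4, -1))*k(-3) = (((-14 - 16)*(4 - 23))*(5*(-1) + 10*(-4)))*(2*(-3)) = ((-30*(-19))*(-5 - 40))*(-6) = (570*(-45))*(-6) = -25650*(-6) = 153900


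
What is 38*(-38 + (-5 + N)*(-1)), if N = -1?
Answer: -1216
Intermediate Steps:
38*(-38 + (-5 + N)*(-1)) = 38*(-38 + (-5 - 1)*(-1)) = 38*(-38 - 6*(-1)) = 38*(-38 + 6) = 38*(-32) = -1216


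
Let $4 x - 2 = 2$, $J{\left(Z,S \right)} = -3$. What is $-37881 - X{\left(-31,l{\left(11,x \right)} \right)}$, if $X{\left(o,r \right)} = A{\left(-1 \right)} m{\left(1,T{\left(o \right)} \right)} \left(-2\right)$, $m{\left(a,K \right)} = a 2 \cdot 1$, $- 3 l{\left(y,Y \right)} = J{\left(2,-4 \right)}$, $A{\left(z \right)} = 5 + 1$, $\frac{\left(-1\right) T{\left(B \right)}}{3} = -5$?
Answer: $-37857$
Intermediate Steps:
$T{\left(B \right)} = 15$ ($T{\left(B \right)} = \left(-3\right) \left(-5\right) = 15$)
$x = 1$ ($x = \frac{1}{2} + \frac{1}{4} \cdot 2 = \frac{1}{2} + \frac{1}{2} = 1$)
$A{\left(z \right)} = 6$
$l{\left(y,Y \right)} = 1$ ($l{\left(y,Y \right)} = \left(- \frac{1}{3}\right) \left(-3\right) = 1$)
$m{\left(a,K \right)} = 2 a$ ($m{\left(a,K \right)} = 2 a 1 = 2 a$)
$X{\left(o,r \right)} = -24$ ($X{\left(o,r \right)} = 6 \cdot 2 \cdot 1 \left(-2\right) = 6 \cdot 2 \left(-2\right) = 12 \left(-2\right) = -24$)
$-37881 - X{\left(-31,l{\left(11,x \right)} \right)} = -37881 - -24 = -37881 + 24 = -37857$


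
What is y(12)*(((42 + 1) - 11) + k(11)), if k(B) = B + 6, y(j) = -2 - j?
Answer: -686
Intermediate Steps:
k(B) = 6 + B
y(12)*(((42 + 1) - 11) + k(11)) = (-2 - 1*12)*(((42 + 1) - 11) + (6 + 11)) = (-2 - 12)*((43 - 11) + 17) = -14*(32 + 17) = -14*49 = -686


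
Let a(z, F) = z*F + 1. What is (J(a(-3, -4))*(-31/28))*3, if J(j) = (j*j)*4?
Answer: -15717/7 ≈ -2245.3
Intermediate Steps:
a(z, F) = 1 + F*z (a(z, F) = F*z + 1 = 1 + F*z)
J(j) = 4*j² (J(j) = j²*4 = 4*j²)
(J(a(-3, -4))*(-31/28))*3 = ((4*(1 - 4*(-3))²)*(-31/28))*3 = ((4*(1 + 12)²)*(-31*1/28))*3 = ((4*13²)*(-31/28))*3 = ((4*169)*(-31/28))*3 = (676*(-31/28))*3 = -5239/7*3 = -15717/7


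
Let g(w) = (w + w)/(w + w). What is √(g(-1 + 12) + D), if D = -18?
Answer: I*√17 ≈ 4.1231*I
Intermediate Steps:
g(w) = 1 (g(w) = (2*w)/((2*w)) = (2*w)*(1/(2*w)) = 1)
√(g(-1 + 12) + D) = √(1 - 18) = √(-17) = I*√17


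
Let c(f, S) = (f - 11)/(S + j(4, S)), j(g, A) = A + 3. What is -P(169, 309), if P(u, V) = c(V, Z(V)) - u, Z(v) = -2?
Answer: 467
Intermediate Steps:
j(g, A) = 3 + A
c(f, S) = (-11 + f)/(3 + 2*S) (c(f, S) = (f - 11)/(S + (3 + S)) = (-11 + f)/(3 + 2*S))
P(u, V) = 11 - V - u (P(u, V) = (-11 + V)/(3 + 2*(-2)) - u = (-11 + V)/(3 - 4) - u = (-11 + V)/(-1) - u = -(-11 + V) - u = (11 - V) - u = 11 - V - u)
-P(169, 309) = -(11 - 1*309 - 1*169) = -(11 - 309 - 169) = -1*(-467) = 467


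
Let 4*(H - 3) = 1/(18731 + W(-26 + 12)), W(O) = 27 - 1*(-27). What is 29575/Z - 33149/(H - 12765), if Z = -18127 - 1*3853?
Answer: 753930866325/602212234412 ≈ 1.2519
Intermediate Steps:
W(O) = 54 (W(O) = 27 + 27 = 54)
Z = -21980 (Z = -18127 - 3853 = -21980)
H = 225421/75140 (H = 3 + 1/(4*(18731 + 54)) = 3 + (¼)/18785 = 3 + (¼)*(1/18785) = 3 + 1/75140 = 225421/75140 ≈ 3.0000)
29575/Z - 33149/(H - 12765) = 29575/(-21980) - 33149/(225421/75140 - 12765) = 29575*(-1/21980) - 33149/(-958936679/75140) = -845/628 - 33149*(-75140/958936679) = -845/628 + 2490815860/958936679 = 753930866325/602212234412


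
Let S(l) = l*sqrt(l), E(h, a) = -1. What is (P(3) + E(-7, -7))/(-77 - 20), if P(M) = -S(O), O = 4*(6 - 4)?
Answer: 1/97 + 16*sqrt(2)/97 ≈ 0.24358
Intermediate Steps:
O = 8 (O = 4*2 = 8)
S(l) = l**(3/2)
P(M) = -16*sqrt(2) (P(M) = -8**(3/2) = -16*sqrt(2))
(P(3) + E(-7, -7))/(-77 - 20) = (-16*sqrt(2) - 1)/(-77 - 20) = (-1 - 16*sqrt(2))/(-97) = (-1 - 16*sqrt(2))*(-1/97) = 1/97 + 16*sqrt(2)/97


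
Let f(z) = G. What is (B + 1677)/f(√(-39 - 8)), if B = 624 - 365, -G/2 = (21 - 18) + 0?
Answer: -968/3 ≈ -322.67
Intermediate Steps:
G = -6 (G = -2*((21 - 18) + 0) = -2*(3 + 0) = -2*3 = -6)
f(z) = -6
B = 259
(B + 1677)/f(√(-39 - 8)) = (259 + 1677)/(-6) = 1936*(-⅙) = -968/3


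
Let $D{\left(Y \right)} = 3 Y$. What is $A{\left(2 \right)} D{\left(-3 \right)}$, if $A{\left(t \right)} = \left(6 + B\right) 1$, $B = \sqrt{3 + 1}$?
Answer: $-72$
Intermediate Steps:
$B = 2$ ($B = \sqrt{4} = 2$)
$A{\left(t \right)} = 8$ ($A{\left(t \right)} = \left(6 + 2\right) 1 = 8 \cdot 1 = 8$)
$A{\left(2 \right)} D{\left(-3 \right)} = 8 \cdot 3 \left(-3\right) = 8 \left(-9\right) = -72$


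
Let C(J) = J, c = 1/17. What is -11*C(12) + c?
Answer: -2243/17 ≈ -131.94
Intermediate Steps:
c = 1/17 ≈ 0.058824
-11*C(12) + c = -11*12 + 1/17 = -132 + 1/17 = -2243/17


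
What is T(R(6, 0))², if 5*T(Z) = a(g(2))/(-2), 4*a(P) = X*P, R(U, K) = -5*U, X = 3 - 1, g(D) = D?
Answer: 1/100 ≈ 0.010000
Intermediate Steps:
X = 2
a(P) = P/2 (a(P) = (2*P)/4 = P/2)
T(Z) = -⅒ (T(Z) = (((½)*2)/(-2))/5 = (1*(-½))/5 = (⅕)*(-½) = -⅒)
T(R(6, 0))² = (-⅒)² = 1/100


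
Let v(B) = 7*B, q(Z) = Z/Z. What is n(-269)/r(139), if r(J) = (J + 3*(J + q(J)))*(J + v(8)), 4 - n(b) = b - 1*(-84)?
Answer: 63/36335 ≈ 0.0017339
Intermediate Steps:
n(b) = -80 - b (n(b) = 4 - (b - 1*(-84)) = 4 - (b + 84) = 4 - (84 + b) = 4 + (-84 - b) = -80 - b)
q(Z) = 1
r(J) = (3 + 4*J)*(56 + J) (r(J) = (J + 3*(J + 1))*(J + 7*8) = (J + 3*(1 + J))*(J + 56) = (J + (3 + 3*J))*(56 + J) = (3 + 4*J)*(56 + J))
n(-269)/r(139) = (-80 - 1*(-269))/(168 + 4*139² + 227*139) = (-80 + 269)/(168 + 4*19321 + 31553) = 189/(168 + 77284 + 31553) = 189/109005 = 189*(1/109005) = 63/36335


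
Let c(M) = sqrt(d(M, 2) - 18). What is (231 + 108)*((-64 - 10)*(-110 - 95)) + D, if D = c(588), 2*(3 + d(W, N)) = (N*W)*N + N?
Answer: 5142664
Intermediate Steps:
d(W, N) = -3 + N/2 + W*N**2/2 (d(W, N) = -3 + ((N*W)*N + N)/2 = -3 + (W*N**2 + N)/2 = -3 + (N + W*N**2)/2 = -3 + (N/2 + W*N**2/2) = -3 + N/2 + W*N**2/2)
c(M) = sqrt(-20 + 2*M) (c(M) = sqrt((-3 + (1/2)*2 + (1/2)*M*2**2) - 18) = sqrt((-3 + 1 + (1/2)*M*4) - 18) = sqrt((-3 + 1 + 2*M) - 18) = sqrt((-2 + 2*M) - 18) = sqrt(-20 + 2*M))
D = 34 (D = sqrt(-20 + 2*588) = sqrt(-20 + 1176) = sqrt(1156) = 34)
(231 + 108)*((-64 - 10)*(-110 - 95)) + D = (231 + 108)*((-64 - 10)*(-110 - 95)) + 34 = 339*(-74*(-205)) + 34 = 339*15170 + 34 = 5142630 + 34 = 5142664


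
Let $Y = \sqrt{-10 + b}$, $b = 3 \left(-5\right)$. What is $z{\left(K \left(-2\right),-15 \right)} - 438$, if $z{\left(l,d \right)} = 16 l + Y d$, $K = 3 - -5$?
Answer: $-694 - 75 i \approx -694.0 - 75.0 i$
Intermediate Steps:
$b = -15$
$Y = 5 i$ ($Y = \sqrt{-10 - 15} = \sqrt{-25} = 5 i \approx 5.0 i$)
$K = 8$ ($K = 3 + 5 = 8$)
$z{\left(l,d \right)} = 16 l + 5 i d$
$z{\left(K \left(-2\right),-15 \right)} - 438 = \left(16 \cdot 8 \left(-2\right) + 5 i \left(-15\right)\right) - 438 = \left(16 \left(-16\right) - 75 i\right) - 438 = \left(-256 - 75 i\right) - 438 = -694 - 75 i$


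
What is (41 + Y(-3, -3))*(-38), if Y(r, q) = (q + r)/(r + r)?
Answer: -1596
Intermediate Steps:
Y(r, q) = (q + r)/(2*r) (Y(r, q) = (q + r)/((2*r)) = (q + r)*(1/(2*r)) = (q + r)/(2*r))
(41 + Y(-3, -3))*(-38) = (41 + (½)*(-3 - 3)/(-3))*(-38) = (41 + (½)*(-⅓)*(-6))*(-38) = (41 + 1)*(-38) = 42*(-38) = -1596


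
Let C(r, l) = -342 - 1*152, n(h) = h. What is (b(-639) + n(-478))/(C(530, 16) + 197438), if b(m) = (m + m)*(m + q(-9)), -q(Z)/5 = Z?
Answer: 379327/98472 ≈ 3.8521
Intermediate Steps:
q(Z) = -5*Z
b(m) = 2*m*(45 + m) (b(m) = (m + m)*(m - 5*(-9)) = (2*m)*(m + 45) = (2*m)*(45 + m) = 2*m*(45 + m))
C(r, l) = -494 (C(r, l) = -342 - 152 = -494)
(b(-639) + n(-478))/(C(530, 16) + 197438) = (2*(-639)*(45 - 639) - 478)/(-494 + 197438) = (2*(-639)*(-594) - 478)/196944 = (759132 - 478)*(1/196944) = 758654*(1/196944) = 379327/98472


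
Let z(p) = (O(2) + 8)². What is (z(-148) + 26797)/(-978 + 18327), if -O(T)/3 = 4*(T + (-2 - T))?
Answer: 27821/17349 ≈ 1.6036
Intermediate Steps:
O(T) = 24 (O(T) = -12*(T + (-2 - T)) = -12*(-2) = -3*(-8) = 24)
z(p) = 1024 (z(p) = (24 + 8)² = 32² = 1024)
(z(-148) + 26797)/(-978 + 18327) = (1024 + 26797)/(-978 + 18327) = 27821/17349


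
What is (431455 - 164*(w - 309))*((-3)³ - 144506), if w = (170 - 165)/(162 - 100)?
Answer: -2160139775983/31 ≈ -6.9682e+10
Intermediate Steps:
w = 5/62 ≈ 0.080645
(431455 - 164*(w - 309))*((-3)³ - 144506) = (431455 - 164*(5/62 - 309))*((-3)³ - 144506) = (431455 - 164*(-19153/62))*(-27 - 144506) = (431455 + 1570546/31)*(-144533) = (14945651/31)*(-144533) = -2160139775983/31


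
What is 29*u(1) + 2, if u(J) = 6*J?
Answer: 176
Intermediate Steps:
29*u(1) + 2 = 29*(6*1) + 2 = 29*6 + 2 = 174 + 2 = 176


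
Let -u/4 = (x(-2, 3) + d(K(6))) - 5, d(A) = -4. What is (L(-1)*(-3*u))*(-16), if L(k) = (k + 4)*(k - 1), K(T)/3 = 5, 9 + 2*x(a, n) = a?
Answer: -16704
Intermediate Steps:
x(a, n) = -9/2 + a/2
K(T) = 15 (K(T) = 3*5 = 15)
L(k) = (-1 + k)*(4 + k) (L(k) = (4 + k)*(-1 + k) = (-1 + k)*(4 + k))
u = 58 (u = -4*(((-9/2 + (1/2)*(-2)) - 4) - 5) = -4*(((-9/2 - 1) - 4) - 5) = -4*((-11/2 - 4) - 5) = -4*(-19/2 - 5) = -4*(-29/2) = 58)
(L(-1)*(-3*u))*(-16) = ((-4 + (-1)**2 + 3*(-1))*(-3*58))*(-16) = ((-4 + 1 - 3)*(-174))*(-16) = -6*(-174)*(-16) = 1044*(-16) = -16704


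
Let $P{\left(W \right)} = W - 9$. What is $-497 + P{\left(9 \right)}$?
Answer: $-497$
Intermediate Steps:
$P{\left(W \right)} = -9 + W$ ($P{\left(W \right)} = W - 9 = -9 + W$)
$-497 + P{\left(9 \right)} = -497 + \left(-9 + 9\right) = -497 + 0 = -497$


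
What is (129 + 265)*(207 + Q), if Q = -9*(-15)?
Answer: 134748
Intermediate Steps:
Q = 135
(129 + 265)*(207 + Q) = (129 + 265)*(207 + 135) = 394*342 = 134748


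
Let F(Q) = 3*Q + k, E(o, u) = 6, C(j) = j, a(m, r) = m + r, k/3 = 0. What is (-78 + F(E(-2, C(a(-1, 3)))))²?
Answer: 3600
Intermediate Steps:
k = 0 (k = 3*0 = 0)
F(Q) = 3*Q (F(Q) = 3*Q + 0 = 3*Q)
(-78 + F(E(-2, C(a(-1, 3)))))² = (-78 + 3*6)² = (-78 + 18)² = (-60)² = 3600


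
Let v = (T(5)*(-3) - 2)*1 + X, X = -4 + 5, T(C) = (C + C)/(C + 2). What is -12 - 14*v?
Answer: 62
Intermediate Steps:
T(C) = 2*C/(2 + C) (T(C) = (2*C)/(2 + C) = 2*C/(2 + C))
X = 1
v = -37/7 (v = ((2*5/(2 + 5))*(-3) - 2)*1 + 1 = ((2*5/7)*(-3) - 2)*1 + 1 = ((2*5*(⅐))*(-3) - 2)*1 + 1 = ((10/7)*(-3) - 2)*1 + 1 = (-30/7 - 2)*1 + 1 = -44/7*1 + 1 = -44/7 + 1 = -37/7 ≈ -5.2857)
-12 - 14*v = -12 - 14*(-37/7) = -12 + 74 = 62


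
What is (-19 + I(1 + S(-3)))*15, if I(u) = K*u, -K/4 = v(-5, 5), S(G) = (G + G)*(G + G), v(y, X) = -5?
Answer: 10815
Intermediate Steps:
S(G) = 4*G² (S(G) = (2*G)*(2*G) = 4*G²)
K = 20 (K = -4*(-5) = 20)
I(u) = 20*u
(-19 + I(1 + S(-3)))*15 = (-19 + 20*(1 + 4*(-3)²))*15 = (-19 + 20*(1 + 4*9))*15 = (-19 + 20*(1 + 36))*15 = (-19 + 20*37)*15 = (-19 + 740)*15 = 721*15 = 10815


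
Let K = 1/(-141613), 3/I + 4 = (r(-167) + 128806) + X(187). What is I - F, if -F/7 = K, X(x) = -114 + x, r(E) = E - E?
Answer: -477286/18250375375 ≈ -2.6152e-5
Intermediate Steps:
r(E) = 0
I = 3/128875 (I = 3/(-4 + ((0 + 128806) + (-114 + 187))) = 3/(-4 + (128806 + 73)) = 3/(-4 + 128879) = 3/128875 ≈ 2.3278e-5)
K = -1/141613 ≈ -7.0615e-6
F = 7/141613 (F = -7*(-1/141613) = 7/141613 ≈ 4.9430e-5)
I - F = 3/128875 - 1*7/141613 = 3/128875 - 7/141613 = -477286/18250375375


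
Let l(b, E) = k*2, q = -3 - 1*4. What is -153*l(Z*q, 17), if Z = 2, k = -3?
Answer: 918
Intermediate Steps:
q = -7 (q = -3 - 4 = -7)
l(b, E) = -6 (l(b, E) = -3*2 = -6)
-153*l(Z*q, 17) = -153*(-6) = 918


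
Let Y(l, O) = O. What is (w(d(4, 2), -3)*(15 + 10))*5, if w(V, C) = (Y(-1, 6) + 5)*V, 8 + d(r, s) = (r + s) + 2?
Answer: 0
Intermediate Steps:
d(r, s) = -6 + r + s (d(r, s) = -8 + ((r + s) + 2) = -8 + (2 + r + s) = -6 + r + s)
w(V, C) = 11*V (w(V, C) = (6 + 5)*V = 11*V)
(w(d(4, 2), -3)*(15 + 10))*5 = ((11*(-6 + 4 + 2))*(15 + 10))*5 = ((11*0)*25)*5 = (0*25)*5 = 0*5 = 0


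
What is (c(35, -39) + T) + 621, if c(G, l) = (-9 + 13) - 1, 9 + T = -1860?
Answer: -1245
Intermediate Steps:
T = -1869 (T = -9 - 1860 = -1869)
c(G, l) = 3 (c(G, l) = 4 - 1 = 3)
(c(35, -39) + T) + 621 = (3 - 1869) + 621 = -1866 + 621 = -1245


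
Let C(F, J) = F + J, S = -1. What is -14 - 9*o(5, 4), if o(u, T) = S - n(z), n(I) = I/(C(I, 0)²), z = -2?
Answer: -19/2 ≈ -9.5000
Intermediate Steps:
n(I) = 1/I (n(I) = I/((I + 0)²) = I/(I²) = I/I² = 1/I)
o(u, T) = -½ (o(u, T) = -1 - 1/(-2) = -1 - 1*(-½) = -1 + ½ = -½)
-14 - 9*o(5, 4) = -14 - 9*(-½) = -14 + 9/2 = -19/2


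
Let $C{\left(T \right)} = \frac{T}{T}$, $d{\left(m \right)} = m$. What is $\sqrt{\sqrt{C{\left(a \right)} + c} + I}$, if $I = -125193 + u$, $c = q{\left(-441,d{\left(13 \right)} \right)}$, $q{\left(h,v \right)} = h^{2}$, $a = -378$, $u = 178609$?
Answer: $\sqrt{53416 + \sqrt{194482}} \approx 232.07$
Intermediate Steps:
$C{\left(T \right)} = 1$
$c = 194481$ ($c = \left(-441\right)^{2} = 194481$)
$I = 53416$ ($I = -125193 + 178609 = 53416$)
$\sqrt{\sqrt{C{\left(a \right)} + c} + I} = \sqrt{\sqrt{1 + 194481} + 53416} = \sqrt{\sqrt{194482} + 53416} = \sqrt{53416 + \sqrt{194482}}$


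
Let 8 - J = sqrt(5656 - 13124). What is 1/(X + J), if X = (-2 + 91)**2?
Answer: 7929/62876509 + 2*I*sqrt(1867)/62876509 ≈ 0.0001261 + 1.3744e-6*I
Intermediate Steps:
J = 8 - 2*I*sqrt(1867) (J = 8 - sqrt(5656 - 13124) = 8 - sqrt(-7468) = 8 - 2*I*sqrt(1867) ≈ 8.0 - 86.418*I)
X = 7921 (X = 89**2 = 7921)
1/(X + J) = 1/(7921 + (8 - 2*I*sqrt(1867))) = 1/(7929 - 2*I*sqrt(1867))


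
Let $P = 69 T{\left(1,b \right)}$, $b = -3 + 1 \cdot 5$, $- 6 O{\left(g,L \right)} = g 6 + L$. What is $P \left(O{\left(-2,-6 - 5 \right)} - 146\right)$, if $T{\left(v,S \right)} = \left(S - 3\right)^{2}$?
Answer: $- \frac{19619}{2} \approx -9809.5$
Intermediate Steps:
$O{\left(g,L \right)} = - g - \frac{L}{6}$ ($O{\left(g,L \right)} = - \frac{g 6 + L}{6} = - \frac{6 g + L}{6} = - \frac{L + 6 g}{6} = - g - \frac{L}{6}$)
$b = 2$ ($b = -3 + 5 = 2$)
$T{\left(v,S \right)} = \left(-3 + S\right)^{2}$
$P = 69$ ($P = 69 \left(-3 + 2\right)^{2} = 69 \left(-1\right)^{2} = 69 \cdot 1 = 69$)
$P \left(O{\left(-2,-6 - 5 \right)} - 146\right) = 69 \left(\left(\left(-1\right) \left(-2\right) - \frac{-6 - 5}{6}\right) - 146\right) = 69 \left(\left(2 - - \frac{11}{6}\right) - 146\right) = 69 \left(\left(2 + \frac{11}{6}\right) - 146\right) = 69 \left(\frac{23}{6} - 146\right) = 69 \left(- \frac{853}{6}\right) = - \frac{19619}{2}$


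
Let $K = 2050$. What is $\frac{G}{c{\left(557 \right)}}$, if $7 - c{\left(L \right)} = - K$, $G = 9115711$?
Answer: $\frac{828701}{187} \approx 4431.6$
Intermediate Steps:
$c{\left(L \right)} = 2057$ ($c{\left(L \right)} = 7 - \left(-1\right) 2050 = 7 - -2050 = 7 + 2050 = 2057$)
$\frac{G}{c{\left(557 \right)}} = \frac{9115711}{2057} = 9115711 \cdot \frac{1}{2057} = \frac{828701}{187}$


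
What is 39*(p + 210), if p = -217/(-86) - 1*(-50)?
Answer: 880503/86 ≈ 10238.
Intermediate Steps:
p = 4517/86 (p = -217*(-1/86) + 50 = 217/86 + 50 = 4517/86 ≈ 52.523)
39*(p + 210) = 39*(4517/86 + 210) = 39*(22577/86) = 880503/86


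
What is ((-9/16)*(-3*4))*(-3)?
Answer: -81/4 ≈ -20.250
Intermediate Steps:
((-9/16)*(-3*4))*(-3) = (-9*1/16*(-12))*(-3) = -9/16*(-12)*(-3) = (27/4)*(-3) = -81/4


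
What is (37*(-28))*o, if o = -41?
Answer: 42476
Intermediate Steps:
(37*(-28))*o = (37*(-28))*(-41) = -1036*(-41) = 42476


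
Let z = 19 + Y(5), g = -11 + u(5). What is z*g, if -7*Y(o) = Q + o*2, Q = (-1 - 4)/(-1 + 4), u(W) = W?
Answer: -748/7 ≈ -106.86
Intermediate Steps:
Q = -5/3 ≈ -1.6667
Y(o) = 5/21 - 2*o/7 (Y(o) = -(-5/3 + o*2)/7 = -(-5/3 + 2*o)/7 = 5/21 - 2*o/7)
g = -6 (g = -11 + 5 = -6)
z = 374/21 (z = 19 + (5/21 - 2/7*5) = 19 + (5/21 - 10/7) = 19 - 25/21 = 374/21 ≈ 17.810)
z*g = (374/21)*(-6) = -748/7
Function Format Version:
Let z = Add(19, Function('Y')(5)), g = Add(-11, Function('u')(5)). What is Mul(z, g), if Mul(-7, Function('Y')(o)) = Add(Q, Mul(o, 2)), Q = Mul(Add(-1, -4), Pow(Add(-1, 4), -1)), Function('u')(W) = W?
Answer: Rational(-748, 7) ≈ -106.86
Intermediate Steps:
Q = Rational(-5, 3) (Q = Mul(-5, Pow(3, -1)) = Mul(-5, Rational(1, 3)) = Rational(-5, 3) ≈ -1.6667)
Function('Y')(o) = Add(Rational(5, 21), Mul(Rational(-2, 7), o)) (Function('Y')(o) = Mul(Rational(-1, 7), Add(Rational(-5, 3), Mul(o, 2))) = Mul(Rational(-1, 7), Add(Rational(-5, 3), Mul(2, o))) = Add(Rational(5, 21), Mul(Rational(-2, 7), o)))
g = -6 (g = Add(-11, 5) = -6)
z = Rational(374, 21) (z = Add(19, Add(Rational(5, 21), Mul(Rational(-2, 7), 5))) = Add(19, Add(Rational(5, 21), Rational(-10, 7))) = Add(19, Rational(-25, 21)) = Rational(374, 21) ≈ 17.810)
Mul(z, g) = Mul(Rational(374, 21), -6) = Rational(-748, 7)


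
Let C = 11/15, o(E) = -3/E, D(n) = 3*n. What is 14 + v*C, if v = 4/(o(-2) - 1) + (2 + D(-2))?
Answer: 254/15 ≈ 16.933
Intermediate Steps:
C = 11/15 (C = 11*(1/15) = 11/15 ≈ 0.73333)
v = 4 (v = 4/(-3/(-2) - 1) + (2 + 3*(-2)) = 4/(-3*(-1/2) - 1) + (2 - 6) = 4/(3/2 - 1) - 4 = 4/(1/2) - 4 = 4*2 - 4 = 8 - 4 = 4)
14 + v*C = 14 + 4*(11/15) = 14 + 44/15 = 254/15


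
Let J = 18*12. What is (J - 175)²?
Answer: 1681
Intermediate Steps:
J = 216
(J - 175)² = (216 - 175)² = 41² = 1681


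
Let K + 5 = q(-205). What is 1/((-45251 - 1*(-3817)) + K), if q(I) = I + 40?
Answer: -1/41604 ≈ -2.4036e-5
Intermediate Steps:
q(I) = 40 + I
K = -170 (K = -5 + (40 - 205) = -5 - 165 = -170)
1/((-45251 - 1*(-3817)) + K) = 1/((-45251 - 1*(-3817)) - 170) = 1/((-45251 + 3817) - 170) = 1/(-41434 - 170) = 1/(-41604) = -1/41604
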